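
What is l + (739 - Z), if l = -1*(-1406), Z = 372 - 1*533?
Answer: 2306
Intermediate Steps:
Z = -161 (Z = 372 - 533 = -161)
l = 1406
l + (739 - Z) = 1406 + (739 - 1*(-161)) = 1406 + (739 + 161) = 1406 + 900 = 2306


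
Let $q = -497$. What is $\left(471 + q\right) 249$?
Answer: $-6474$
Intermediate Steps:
$\left(471 + q\right) 249 = \left(471 - 497\right) 249 = \left(-26\right) 249 = -6474$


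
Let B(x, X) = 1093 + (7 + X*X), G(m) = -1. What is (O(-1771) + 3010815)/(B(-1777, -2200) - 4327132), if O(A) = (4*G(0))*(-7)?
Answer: 3010843/513968 ≈ 5.8580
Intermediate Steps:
B(x, X) = 1100 + X² (B(x, X) = 1093 + (7 + X²) = 1100 + X²)
O(A) = 28 (O(A) = (4*(-1))*(-7) = -4*(-7) = 28)
(O(-1771) + 3010815)/(B(-1777, -2200) - 4327132) = (28 + 3010815)/((1100 + (-2200)²) - 4327132) = 3010843/((1100 + 4840000) - 4327132) = 3010843/(4841100 - 4327132) = 3010843/513968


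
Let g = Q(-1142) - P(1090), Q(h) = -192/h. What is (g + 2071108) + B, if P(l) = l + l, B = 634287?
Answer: 1543535861/571 ≈ 2.7032e+6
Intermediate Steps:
P(l) = 2*l
g = -1244684/571 (g = -192/(-1142) - 2*1090 = -192*(-1/1142) - 1*2180 = 96/571 - 2180 = -1244684/571 ≈ -2179.8)
(g + 2071108) + B = (-1244684/571 + 2071108) + 634287 = 1181357984/571 + 634287 = 1543535861/571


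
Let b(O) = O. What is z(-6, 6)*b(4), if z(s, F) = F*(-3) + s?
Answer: -96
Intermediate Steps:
z(s, F) = s - 3*F (z(s, F) = -3*F + s = s - 3*F)
z(-6, 6)*b(4) = (-6 - 3*6)*4 = (-6 - 18)*4 = -24*4 = -96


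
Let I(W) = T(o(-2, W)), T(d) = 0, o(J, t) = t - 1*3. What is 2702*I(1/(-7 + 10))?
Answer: 0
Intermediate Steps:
o(J, t) = -3 + t (o(J, t) = t - 3 = -3 + t)
I(W) = 0
2702*I(1/(-7 + 10)) = 2702*0 = 0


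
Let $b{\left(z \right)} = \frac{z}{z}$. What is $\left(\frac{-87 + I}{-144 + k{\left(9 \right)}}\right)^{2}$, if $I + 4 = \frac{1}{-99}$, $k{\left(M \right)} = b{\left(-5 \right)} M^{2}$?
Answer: $\frac{81180100}{38900169} \approx 2.0869$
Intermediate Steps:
$b{\left(z \right)} = 1$
$k{\left(M \right)} = M^{2}$ ($k{\left(M \right)} = 1 M^{2} = M^{2}$)
$I = - \frac{397}{99}$ ($I = -4 + \frac{1}{-99} = -4 - \frac{1}{99} = - \frac{397}{99} \approx -4.0101$)
$\left(\frac{-87 + I}{-144 + k{\left(9 \right)}}\right)^{2} = \left(\frac{-87 - \frac{397}{99}}{-144 + 9^{2}}\right)^{2} = \left(- \frac{9010}{99 \left(-144 + 81\right)}\right)^{2} = \left(- \frac{9010}{99 \left(-63\right)}\right)^{2} = \left(\left(- \frac{9010}{99}\right) \left(- \frac{1}{63}\right)\right)^{2} = \left(\frac{9010}{6237}\right)^{2} = \frac{81180100}{38900169}$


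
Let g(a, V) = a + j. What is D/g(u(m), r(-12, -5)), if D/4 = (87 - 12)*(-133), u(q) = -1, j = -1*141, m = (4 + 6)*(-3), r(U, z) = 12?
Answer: 19950/71 ≈ 280.99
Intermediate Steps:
m = -30 (m = 10*(-3) = -30)
j = -141
D = -39900 (D = 4*((87 - 12)*(-133)) = 4*(75*(-133)) = 4*(-9975) = -39900)
g(a, V) = -141 + a (g(a, V) = a - 141 = -141 + a)
D/g(u(m), r(-12, -5)) = -39900/(-141 - 1) = -39900/(-142) = -39900*(-1/142) = 19950/71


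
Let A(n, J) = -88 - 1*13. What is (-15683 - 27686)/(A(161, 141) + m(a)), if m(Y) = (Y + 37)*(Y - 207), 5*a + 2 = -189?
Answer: -1084225/4831 ≈ -224.43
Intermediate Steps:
a = -191/5 (a = -2/5 + (1/5)*(-189) = -2/5 - 189/5 = -191/5 ≈ -38.200)
m(Y) = (-207 + Y)*(37 + Y) (m(Y) = (37 + Y)*(-207 + Y) = (-207 + Y)*(37 + Y))
A(n, J) = -101 (A(n, J) = -88 - 13 = -101)
(-15683 - 27686)/(A(161, 141) + m(a)) = (-15683 - 27686)/(-101 + (-7659 + (-191/5)**2 - 170*(-191/5))) = -43369/(-101 + (-7659 + 36481/25 + 6494)) = -43369/(-101 + 7356/25) = -43369/4831/25 = -43369*25/4831 = -1084225/4831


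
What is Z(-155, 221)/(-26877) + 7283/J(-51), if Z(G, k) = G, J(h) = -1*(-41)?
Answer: 6314566/35547 ≈ 177.64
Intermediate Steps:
J(h) = 41
Z(-155, 221)/(-26877) + 7283/J(-51) = -155/(-26877) + 7283/41 = -155*(-1/26877) + 7283*(1/41) = 5/867 + 7283/41 = 6314566/35547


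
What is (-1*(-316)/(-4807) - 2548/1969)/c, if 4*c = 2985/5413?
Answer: -5066741216/513690441 ≈ -9.8634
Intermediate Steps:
c = 2985/21652 (c = (2985/5413)/4 = (2985*(1/5413))/4 = (1/4)*(2985/5413) = 2985/21652 ≈ 0.13786)
(-1*(-316)/(-4807) - 2548/1969)/c = (-1*(-316)/(-4807) - 2548/1969)/(2985/21652) = (316*(-1/4807) - 2548*1/1969)*(21652/2985) = (-316/4807 - 2548/1969)*(21652/2985) = -1170040/860453*21652/2985 = -5066741216/513690441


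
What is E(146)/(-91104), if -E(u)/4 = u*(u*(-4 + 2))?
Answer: -73/39 ≈ -1.8718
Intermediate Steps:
E(u) = 8*u**2 (E(u) = -4*u*u*(-4 + 2) = -4*u*u*(-2) = -4*u*(-2*u) = -(-8)*u**2 = 8*u**2)
E(146)/(-91104) = (8*146**2)/(-91104) = (8*21316)*(-1/91104) = 170528*(-1/91104) = -73/39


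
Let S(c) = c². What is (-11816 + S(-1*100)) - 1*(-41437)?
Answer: 39621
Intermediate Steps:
(-11816 + S(-1*100)) - 1*(-41437) = (-11816 + (-1*100)²) - 1*(-41437) = (-11816 + (-100)²) + 41437 = (-11816 + 10000) + 41437 = -1816 + 41437 = 39621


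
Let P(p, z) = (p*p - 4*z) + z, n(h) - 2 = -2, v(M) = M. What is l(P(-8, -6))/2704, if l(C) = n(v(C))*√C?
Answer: 0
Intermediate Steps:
n(h) = 0 (n(h) = 2 - 2 = 0)
P(p, z) = p² - 3*z (P(p, z) = (p² - 4*z) + z = p² - 3*z)
l(C) = 0 (l(C) = 0*√C = 0)
l(P(-8, -6))/2704 = 0/2704 = 0*(1/2704) = 0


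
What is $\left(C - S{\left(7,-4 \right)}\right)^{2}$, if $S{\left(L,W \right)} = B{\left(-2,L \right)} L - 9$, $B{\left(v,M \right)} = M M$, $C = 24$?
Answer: $96100$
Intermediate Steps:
$B{\left(v,M \right)} = M^{2}$
$S{\left(L,W \right)} = -9 + L^{3}$ ($S{\left(L,W \right)} = L^{2} L - 9 = L^{3} - 9 = -9 + L^{3}$)
$\left(C - S{\left(7,-4 \right)}\right)^{2} = \left(24 - \left(-9 + 7^{3}\right)\right)^{2} = \left(24 - \left(-9 + 343\right)\right)^{2} = \left(24 - 334\right)^{2} = \left(-310\right)^{2} = 96100$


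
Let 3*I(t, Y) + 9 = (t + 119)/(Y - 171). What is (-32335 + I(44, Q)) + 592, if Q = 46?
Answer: -11904913/375 ≈ -31746.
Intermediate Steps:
I(t, Y) = -3 + (119 + t)/(3*(-171 + Y)) (I(t, Y) = -3 + ((t + 119)/(Y - 171))/3 = -3 + ((119 + t)/(-171 + Y))/3 = -3 + (119 + t)/(3*(-171 + Y)))
(-32335 + I(44, Q)) + 592 = (-32335 + (1658 + 44 - 9*46)/(3*(-171 + 46))) + 592 = (-32335 + (⅓)*(1658 + 44 - 414)/(-125)) + 592 = (-32335 + (⅓)*(-1/125)*1288) + 592 = (-32335 - 1288/375) + 592 = -12126913/375 + 592 = -11904913/375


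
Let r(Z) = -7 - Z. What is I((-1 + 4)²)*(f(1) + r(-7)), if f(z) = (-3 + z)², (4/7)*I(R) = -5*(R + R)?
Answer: -630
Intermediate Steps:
I(R) = -35*R/2 (I(R) = 7*(-5*(R + R))/4 = 7*(-10*R)/4 = -35*R/2)
I((-1 + 4)²)*(f(1) + r(-7)) = (-35*(-1 + 4)²/2)*((-3 + 1)² + (-7 - 1*(-7))) = (-35/2*3²)*((-2)² + (-7 + 7)) = (-35/2*9)*(4 + 0) = -315/2*4 = -630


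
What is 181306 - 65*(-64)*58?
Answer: 422586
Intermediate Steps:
181306 - 65*(-64)*58 = 181306 + 4160*58 = 181306 + 241280 = 422586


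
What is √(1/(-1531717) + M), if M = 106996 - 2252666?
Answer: I*√5034078621721056347/1531717 ≈ 1464.8*I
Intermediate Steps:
M = -2145670
√(1/(-1531717) + M) = √(1/(-1531717) - 2145670) = √(-1/1531717 - 2145670) = √(-3286559215391/1531717) = I*√5034078621721056347/1531717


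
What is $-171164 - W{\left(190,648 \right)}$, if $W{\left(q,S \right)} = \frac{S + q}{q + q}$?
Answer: $- \frac{32521579}{190} \approx -1.7117 \cdot 10^{5}$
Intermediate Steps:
$W{\left(q,S \right)} = \frac{S + q}{2 q}$
$-171164 - W{\left(190,648 \right)} = -171164 - \frac{648 + 190}{2 \cdot 190} = -171164 - \frac{1}{2} \cdot \frac{1}{190} \cdot 838 = -171164 - \frac{419}{190} = - \frac{32521579}{190}$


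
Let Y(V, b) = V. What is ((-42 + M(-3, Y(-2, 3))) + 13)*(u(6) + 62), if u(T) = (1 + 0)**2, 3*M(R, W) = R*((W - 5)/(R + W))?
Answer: -9576/5 ≈ -1915.2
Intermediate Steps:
M(R, W) = R*(-5 + W)/(3*(R + W)) (M(R, W) = (R*((W - 5)/(R + W)))/3 = (R*((-5 + W)/(R + W)))/3 = (R*(-5 + W)/(R + W))/3 = R*(-5 + W)/(3*(R + W)))
u(T) = 1 (u(T) = 1**2 = 1)
((-42 + M(-3, Y(-2, 3))) + 13)*(u(6) + 62) = ((-42 + (1/3)*(-3)*(-5 - 2)/(-3 - 2)) + 13)*(1 + 62) = ((-42 + (1/3)*(-3)*(-7)/(-5)) + 13)*63 = ((-42 + (1/3)*(-3)*(-1/5)*(-7)) + 13)*63 = ((-42 - 7/5) + 13)*63 = (-217/5 + 13)*63 = -152/5*63 = -9576/5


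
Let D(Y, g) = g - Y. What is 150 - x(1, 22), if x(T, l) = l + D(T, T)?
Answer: 128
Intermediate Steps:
x(T, l) = l (x(T, l) = l + (T - T) = l + 0 = l)
150 - x(1, 22) = 150 - 1*22 = 150 - 22 = 128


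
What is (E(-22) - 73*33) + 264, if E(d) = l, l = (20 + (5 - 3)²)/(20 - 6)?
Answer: -15003/7 ≈ -2143.3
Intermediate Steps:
l = 12/7 (l = (20 + 2²)/14 = (20 + 4)*(1/14) = 24*(1/14) = 12/7 ≈ 1.7143)
E(d) = 12/7
(E(-22) - 73*33) + 264 = (12/7 - 73*33) + 264 = (12/7 - 2409) + 264 = -16851/7 + 264 = -15003/7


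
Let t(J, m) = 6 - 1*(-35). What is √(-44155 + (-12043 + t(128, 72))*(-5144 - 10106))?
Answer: √182986345 ≈ 13527.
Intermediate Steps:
t(J, m) = 41 (t(J, m) = 6 + 35 = 41)
√(-44155 + (-12043 + t(128, 72))*(-5144 - 10106)) = √(-44155 + (-12043 + 41)*(-5144 - 10106)) = √(-44155 - 12002*(-15250)) = √(-44155 + 183030500) = √182986345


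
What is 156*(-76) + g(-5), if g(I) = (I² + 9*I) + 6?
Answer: -11870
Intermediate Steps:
g(I) = 6 + I² + 9*I
156*(-76) + g(-5) = 156*(-76) + (6 + (-5)² + 9*(-5)) = -11856 + (6 + 25 - 45) = -11856 - 14 = -11870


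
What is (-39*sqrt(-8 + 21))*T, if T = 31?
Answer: -1209*sqrt(13) ≈ -4359.1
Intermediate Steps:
(-39*sqrt(-8 + 21))*T = -39*sqrt(-8 + 21)*31 = -39*sqrt(13)*31 = -1209*sqrt(13)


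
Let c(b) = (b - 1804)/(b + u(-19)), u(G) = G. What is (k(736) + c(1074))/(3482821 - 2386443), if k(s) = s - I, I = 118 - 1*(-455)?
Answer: 34247/231335758 ≈ 0.00014804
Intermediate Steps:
I = 573 (I = 118 + 455 = 573)
c(b) = (-1804 + b)/(-19 + b) (c(b) = (b - 1804)/(b - 19) = (-1804 + b)/(-19 + b))
k(s) = -573 + s (k(s) = s - 1*573 = s - 573 = -573 + s)
(k(736) + c(1074))/(3482821 - 2386443) = ((-573 + 736) + (-1804 + 1074)/(-19 + 1074))/(3482821 - 2386443) = (163 - 730/1055)/1096378 = (163 + (1/1055)*(-730))*(1/1096378) = (163 - 146/211)*(1/1096378) = (34247/211)*(1/1096378) = 34247/231335758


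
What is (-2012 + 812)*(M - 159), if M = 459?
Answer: -360000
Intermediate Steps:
(-2012 + 812)*(M - 159) = (-2012 + 812)*(459 - 159) = -1200*300 = -360000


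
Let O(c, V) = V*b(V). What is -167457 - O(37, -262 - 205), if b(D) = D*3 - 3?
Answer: -823125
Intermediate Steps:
b(D) = -3 + 3*D (b(D) = 3*D - 3 = -3 + 3*D)
O(c, V) = V*(-3 + 3*V)
-167457 - O(37, -262 - 205) = -167457 - 3*(-262 - 205)*(-1 + (-262 - 205)) = -167457 - 3*(-467)*(-1 - 467) = -167457 - 3*(-467)*(-468) = -167457 - 1*655668 = -167457 - 655668 = -823125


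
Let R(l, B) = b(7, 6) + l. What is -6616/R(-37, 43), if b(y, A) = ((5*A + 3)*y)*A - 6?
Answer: -6616/1343 ≈ -4.9263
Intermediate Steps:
b(y, A) = -6 + A*y*(3 + 5*A) (b(y, A) = ((3 + 5*A)*y)*A - 6 = (y*(3 + 5*A))*A - 6 = A*y*(3 + 5*A) - 6 = -6 + A*y*(3 + 5*A))
R(l, B) = 1380 + l (R(l, B) = (-6 + 3*6*7 + 5*7*6²) + l = (-6 + 126 + 5*7*36) + l = (-6 + 126 + 1260) + l = 1380 + l)
-6616/R(-37, 43) = -6616/(1380 - 37) = -6616/1343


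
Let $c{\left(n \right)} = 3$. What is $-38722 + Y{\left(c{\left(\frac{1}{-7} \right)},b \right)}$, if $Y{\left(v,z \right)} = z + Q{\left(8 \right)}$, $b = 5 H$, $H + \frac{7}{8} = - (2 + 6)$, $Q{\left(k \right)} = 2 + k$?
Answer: $- \frac{310051}{8} \approx -38756.0$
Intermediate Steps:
$H = - \frac{71}{8}$ ($H = - \frac{7}{8} - \left(2 + 6\right) = - \frac{7}{8} - 8 = - \frac{71}{8} \approx -8.875$)
$b = - \frac{355}{8}$ ($b = 5 \left(- \frac{71}{8}\right) = - \frac{355}{8} \approx -44.375$)
$Y{\left(v,z \right)} = 10 + z$ ($Y{\left(v,z \right)} = z + \left(2 + 8\right) = z + 10 = 10 + z$)
$-38722 + Y{\left(c{\left(\frac{1}{-7} \right)},b \right)} = -38722 + \left(10 - \frac{355}{8}\right) = -38722 - \frac{275}{8} = - \frac{310051}{8}$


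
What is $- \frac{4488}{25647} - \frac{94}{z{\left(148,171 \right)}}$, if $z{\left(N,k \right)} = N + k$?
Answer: $- \frac{1280830}{2727131} \approx -0.46966$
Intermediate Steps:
$- \frac{4488}{25647} - \frac{94}{z{\left(148,171 \right)}} = - \frac{4488}{25647} - \frac{94}{148 + 171} = \left(-4488\right) \frac{1}{25647} - \frac{94}{319} = - \frac{1496}{8549} - \frac{94}{319} = - \frac{1280830}{2727131}$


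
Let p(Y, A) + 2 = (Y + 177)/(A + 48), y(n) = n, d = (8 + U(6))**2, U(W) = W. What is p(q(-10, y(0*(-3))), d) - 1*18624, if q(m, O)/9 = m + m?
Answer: -4544747/244 ≈ -18626.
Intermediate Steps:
d = 196 (d = (8 + 6)**2 = 14**2 = 196)
q(m, O) = 18*m (q(m, O) = 9*(m + m) = 9*(2*m) = 18*m)
p(Y, A) = -2 + (177 + Y)/(48 + A) (p(Y, A) = -2 + (Y + 177)/(A + 48) = -2 + (177 + Y)/(48 + A))
p(q(-10, y(0*(-3))), d) - 1*18624 = (81 + 18*(-10) - 2*196)/(48 + 196) - 1*18624 = (81 - 180 - 392)/244 - 18624 = (1/244)*(-491) - 18624 = -491/244 - 18624 = -4544747/244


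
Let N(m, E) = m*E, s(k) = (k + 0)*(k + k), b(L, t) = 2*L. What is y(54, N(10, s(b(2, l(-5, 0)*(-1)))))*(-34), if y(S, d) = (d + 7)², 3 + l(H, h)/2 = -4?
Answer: -3635586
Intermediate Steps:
l(H, h) = -14 (l(H, h) = -6 + 2*(-4) = -6 - 8 = -14)
s(k) = 2*k² (s(k) = k*(2*k) = 2*k²)
N(m, E) = E*m
y(S, d) = (7 + d)²
y(54, N(10, s(b(2, l(-5, 0)*(-1)))))*(-34) = (7 + (2*(2*2)²)*10)²*(-34) = (7 + (2*4²)*10)²*(-34) = (7 + (2*16)*10)²*(-34) = (7 + 32*10)²*(-34) = (7 + 320)²*(-34) = 327²*(-34) = 106929*(-34) = -3635586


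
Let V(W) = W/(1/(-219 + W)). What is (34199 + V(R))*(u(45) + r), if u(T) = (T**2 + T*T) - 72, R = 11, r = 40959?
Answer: 1433984607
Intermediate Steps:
u(T) = -72 + 2*T**2 (u(T) = (T**2 + T**2) - 72 = 2*T**2 - 72 = -72 + 2*T**2)
V(W) = W*(-219 + W)
(34199 + V(R))*(u(45) + r) = (34199 + 11*(-219 + 11))*((-72 + 2*45**2) + 40959) = (34199 + 11*(-208))*((-72 + 2*2025) + 40959) = (34199 - 2288)*((-72 + 4050) + 40959) = 31911*(3978 + 40959) = 31911*44937 = 1433984607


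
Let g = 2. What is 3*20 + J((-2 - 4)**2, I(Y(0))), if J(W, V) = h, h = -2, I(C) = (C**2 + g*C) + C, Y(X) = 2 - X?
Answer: 58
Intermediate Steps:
I(C) = C**2 + 3*C (I(C) = (C**2 + 2*C) + C = C**2 + 3*C)
J(W, V) = -2
3*20 + J((-2 - 4)**2, I(Y(0))) = 3*20 - 2 = 60 - 2 = 58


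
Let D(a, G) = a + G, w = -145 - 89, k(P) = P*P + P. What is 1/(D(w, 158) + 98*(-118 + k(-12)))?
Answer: 1/1296 ≈ 0.00077160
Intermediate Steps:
k(P) = P + P² (k(P) = P² + P = P + P²)
w = -234
D(a, G) = G + a
1/(D(w, 158) + 98*(-118 + k(-12))) = 1/((158 - 234) + 98*(-118 - 12*(1 - 12))) = 1/(-76 + 98*(-118 - 12*(-11))) = 1/(-76 + 98*(-118 + 132)) = 1/(-76 + 98*14) = 1/(-76 + 1372) = 1/1296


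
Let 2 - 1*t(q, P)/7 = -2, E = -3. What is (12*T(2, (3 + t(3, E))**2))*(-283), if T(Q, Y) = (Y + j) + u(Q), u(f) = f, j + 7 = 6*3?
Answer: -3307704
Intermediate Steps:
t(q, P) = 28 (t(q, P) = 14 - 7*(-2) = 14 + 14 = 28)
j = 11 (j = -7 + 6*3 = -7 + 18 = 11)
T(Q, Y) = 11 + Q + Y (T(Q, Y) = (Y + 11) + Q = (11 + Y) + Q = 11 + Q + Y)
(12*T(2, (3 + t(3, E))**2))*(-283) = (12*(11 + 2 + (3 + 28)**2))*(-283) = (12*(11 + 2 + 31**2))*(-283) = (12*(11 + 2 + 961))*(-283) = (12*974)*(-283) = 11688*(-283) = -3307704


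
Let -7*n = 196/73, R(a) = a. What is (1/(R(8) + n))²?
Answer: 5329/309136 ≈ 0.017238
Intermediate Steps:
n = -28/73 ≈ -0.38356
(1/(R(8) + n))² = (1/(8 - 28/73))² = (1/(556/73))² = (73/556)² = 5329/309136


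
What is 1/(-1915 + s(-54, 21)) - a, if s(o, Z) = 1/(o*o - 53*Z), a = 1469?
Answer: -5072082739/3452744 ≈ -1469.0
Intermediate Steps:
s(o, Z) = 1/(o² - 53*Z)
1/(-1915 + s(-54, 21)) - a = 1/(-1915 + 1/((-54)² - 53*21)) - 1*1469 = 1/(-1915 + 1/(2916 - 1113)) - 1469 = 1/(-1915 + 1/1803) - 1469 = 1/(-3452744/1803) - 1469 = -1803/3452744 - 1469 = -5072082739/3452744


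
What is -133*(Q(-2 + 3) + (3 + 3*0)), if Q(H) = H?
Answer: -532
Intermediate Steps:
-133*(Q(-2 + 3) + (3 + 3*0)) = -133*((-2 + 3) + (3 + 3*0)) = -133*(1 + (3 + 0)) = -133*(1 + 3) = -133*4 = -532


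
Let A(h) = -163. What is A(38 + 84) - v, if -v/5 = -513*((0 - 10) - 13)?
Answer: 58832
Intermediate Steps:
v = -58995 (v = -(-2565)*((0 - 10) - 13) = -(-2565)*(-10 - 13) = -(-2565)*(-23) = -5*11799 = -58995)
A(38 + 84) - v = -163 - 1*(-58995) = -163 + 58995 = 58832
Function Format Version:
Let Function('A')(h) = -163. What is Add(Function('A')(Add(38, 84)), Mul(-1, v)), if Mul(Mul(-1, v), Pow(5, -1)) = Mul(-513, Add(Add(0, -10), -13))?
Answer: 58832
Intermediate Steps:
v = -58995 (v = Mul(-5, Mul(-513, Add(Add(0, -10), -13))) = Mul(-5, Mul(-513, Add(-10, -13))) = Mul(-5, Mul(-513, -23)) = Mul(-5, 11799) = -58995)
Add(Function('A')(Add(38, 84)), Mul(-1, v)) = Add(-163, Mul(-1, -58995)) = Add(-163, 58995) = 58832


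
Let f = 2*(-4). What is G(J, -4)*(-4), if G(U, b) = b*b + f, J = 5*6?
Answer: -32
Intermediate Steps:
f = -8
J = 30
G(U, b) = -8 + b**2 (G(U, b) = b*b - 8 = b**2 - 8 = -8 + b**2)
G(J, -4)*(-4) = (-8 + (-4)**2)*(-4) = (-8 + 16)*(-4) = 8*(-4) = -32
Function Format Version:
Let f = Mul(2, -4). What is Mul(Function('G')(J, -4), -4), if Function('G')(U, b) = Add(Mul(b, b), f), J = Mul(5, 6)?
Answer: -32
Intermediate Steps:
f = -8
J = 30
Function('G')(U, b) = Add(-8, Pow(b, 2)) (Function('G')(U, b) = Add(Mul(b, b), -8) = Add(Pow(b, 2), -8) = Add(-8, Pow(b, 2)))
Mul(Function('G')(J, -4), -4) = Mul(Add(-8, Pow(-4, 2)), -4) = Mul(Add(-8, 16), -4) = Mul(8, -4) = -32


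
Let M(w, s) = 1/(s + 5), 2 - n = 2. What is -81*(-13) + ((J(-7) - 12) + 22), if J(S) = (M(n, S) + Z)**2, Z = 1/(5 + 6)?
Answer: 514573/484 ≈ 1063.2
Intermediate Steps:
n = 0 (n = 2 - 1*2 = 2 - 2 = 0)
M(w, s) = 1/(5 + s)
Z = 1/11 ≈ 0.090909
J(S) = (1/11 + 1/(5 + S))**2 (J(S) = (1/(5 + S) + 1/11)**2 = (1/11 + 1/(5 + S))**2)
-81*(-13) + ((J(-7) - 12) + 22) = -81*(-13) + (((16 - 7)**2/(121*(5 - 7)**2) - 12) + 22) = 1053 + (((1/121)*9**2/(-2)**2 - 12) + 22) = 1053 + (((1/121)*(1/4)*81 - 12) + 22) = 1053 + ((81/484 - 12) + 22) = 1053 + (-5727/484 + 22) = 1053 + 4921/484 = 514573/484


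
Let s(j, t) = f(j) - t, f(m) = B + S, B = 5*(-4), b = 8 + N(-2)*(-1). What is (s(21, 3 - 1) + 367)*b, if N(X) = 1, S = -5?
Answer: 2380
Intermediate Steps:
b = 7 (b = 8 + 1*(-1) = 8 - 1 = 7)
B = -20
f(m) = -25 (f(m) = -20 - 5 = -25)
s(j, t) = -25 - t
(s(21, 3 - 1) + 367)*b = ((-25 - (3 - 1)) + 367)*7 = ((-25 - 1*2) + 367)*7 = ((-25 - 2) + 367)*7 = (-27 + 367)*7 = 340*7 = 2380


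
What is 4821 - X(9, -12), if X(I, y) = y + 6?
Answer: 4827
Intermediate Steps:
X(I, y) = 6 + y
4821 - X(9, -12) = 4821 - (6 - 12) = 4821 - 1*(-6) = 4821 + 6 = 4827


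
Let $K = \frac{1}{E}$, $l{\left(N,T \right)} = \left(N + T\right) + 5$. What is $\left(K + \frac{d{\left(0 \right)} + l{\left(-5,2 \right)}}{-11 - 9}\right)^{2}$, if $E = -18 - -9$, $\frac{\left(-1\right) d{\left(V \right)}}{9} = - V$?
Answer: $\frac{361}{8100} \approx 0.044568$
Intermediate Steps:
$d{\left(V \right)} = 9 V$ ($d{\left(V \right)} = - 9 \left(- V\right) = 9 V$)
$E = -9$ ($E = -18 + 9 = -9$)
$l{\left(N,T \right)} = 5 + N + T$
$K = - \frac{1}{9}$ ($K = \frac{1}{-9} = - \frac{1}{9} \approx -0.11111$)
$\left(K + \frac{d{\left(0 \right)} + l{\left(-5,2 \right)}}{-11 - 9}\right)^{2} = \left(- \frac{1}{9} + \frac{9 \cdot 0 + \left(5 - 5 + 2\right)}{-11 - 9}\right)^{2} = \left(- \frac{1}{9} + \frac{0 + 2}{-20}\right)^{2} = \left(- \frac{1}{9} + 2 \left(- \frac{1}{20}\right)\right)^{2} = \left(- \frac{1}{9} - \frac{1}{10}\right)^{2} = \left(- \frac{19}{90}\right)^{2} = \frac{361}{8100}$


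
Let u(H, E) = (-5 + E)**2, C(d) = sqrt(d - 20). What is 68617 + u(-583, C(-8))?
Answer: 68614 - 20*I*sqrt(7) ≈ 68614.0 - 52.915*I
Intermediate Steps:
C(d) = sqrt(-20 + d)
68617 + u(-583, C(-8)) = 68617 + (-5 + sqrt(-20 - 8))**2 = 68617 + (-5 + sqrt(-28))**2 = 68617 + (-5 + 2*I*sqrt(7))**2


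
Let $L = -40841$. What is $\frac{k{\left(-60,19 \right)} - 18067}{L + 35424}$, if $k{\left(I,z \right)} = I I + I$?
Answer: $\frac{14527}{5417} \approx 2.6817$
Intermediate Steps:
$k{\left(I,z \right)} = I + I^{2}$ ($k{\left(I,z \right)} = I^{2} + I = I + I^{2}$)
$\frac{k{\left(-60,19 \right)} - 18067}{L + 35424} = \frac{- 60 \left(1 - 60\right) - 18067}{-40841 + 35424} = \frac{\left(-60\right) \left(-59\right) - 18067}{-5417} = \left(3540 - 18067\right) \left(- \frac{1}{5417}\right) = \left(-14527\right) \left(- \frac{1}{5417}\right) = \frac{14527}{5417}$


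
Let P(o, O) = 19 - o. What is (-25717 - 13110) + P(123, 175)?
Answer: -38931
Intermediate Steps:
(-25717 - 13110) + P(123, 175) = (-25717 - 13110) + (19 - 1*123) = -38827 + (19 - 123) = -38827 - 104 = -38931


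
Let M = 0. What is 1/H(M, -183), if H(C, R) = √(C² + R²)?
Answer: 1/183 ≈ 0.0054645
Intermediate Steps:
1/H(M, -183) = 1/(√(0² + (-183)²)) = 1/(√(0 + 33489)) = 1/(√33489) = 1/183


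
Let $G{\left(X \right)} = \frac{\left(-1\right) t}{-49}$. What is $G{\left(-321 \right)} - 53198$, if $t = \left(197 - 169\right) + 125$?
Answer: $- \frac{2606549}{49} \approx -53195.0$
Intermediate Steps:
$t = 153$ ($t = 28 + 125 = 153$)
$G{\left(X \right)} = \frac{153}{49}$ ($G{\left(X \right)} = \frac{\left(-1\right) 153}{-49} = \left(-153\right) \left(- \frac{1}{49}\right) = \frac{153}{49}$)
$G{\left(-321 \right)} - 53198 = \frac{153}{49} - 53198 = - \frac{2606549}{49}$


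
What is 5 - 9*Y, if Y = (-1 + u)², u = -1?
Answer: -31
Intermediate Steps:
Y = 4 (Y = (-1 - 1)² = (-2)² = 4)
5 - 9*Y = 5 - 9*4 = 5 - 36 = -31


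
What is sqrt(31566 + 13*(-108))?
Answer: sqrt(30162) ≈ 173.67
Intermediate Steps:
sqrt(31566 + 13*(-108)) = sqrt(31566 - 1404) = sqrt(30162)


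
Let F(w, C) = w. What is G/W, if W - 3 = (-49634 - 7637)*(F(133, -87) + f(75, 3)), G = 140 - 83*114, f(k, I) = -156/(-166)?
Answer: 386863/318340729 ≈ 0.0012152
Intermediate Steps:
f(k, I) = 78/83 (f(k, I) = -156*(-1/166) = 78/83)
G = -9322 (G = 140 - 9462 = -9322)
W = -636681458/83 (W = 3 + (-49634 - 7637)*(133 + 78/83) = 3 - 57271*11117/83 = 3 - 636681707/83 = -636681458/83 ≈ -7.6709e+6)
G/W = -9322/(-636681458/83) = -9322*(-83/636681458) = 386863/318340729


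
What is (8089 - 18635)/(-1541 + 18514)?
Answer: -10546/16973 ≈ -0.62134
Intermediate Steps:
(8089 - 18635)/(-1541 + 18514) = -10546/16973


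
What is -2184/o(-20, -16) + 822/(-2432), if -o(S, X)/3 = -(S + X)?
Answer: 217613/10944 ≈ 19.884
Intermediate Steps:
o(S, X) = 3*S + 3*X (o(S, X) = -(-3)*(S + X) = -3*(-S - X) = 3*S + 3*X)
-2184/o(-20, -16) + 822/(-2432) = -2184/(3*(-20) + 3*(-16)) + 822/(-2432) = -2184/(-60 - 48) + 822*(-1/2432) = -2184/(-108) - 411/1216 = -2184*(-1/108) - 411/1216 = 182/9 - 411/1216 = 217613/10944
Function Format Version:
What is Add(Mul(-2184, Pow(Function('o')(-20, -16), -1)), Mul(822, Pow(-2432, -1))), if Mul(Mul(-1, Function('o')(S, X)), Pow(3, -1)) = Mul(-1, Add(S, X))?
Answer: Rational(217613, 10944) ≈ 19.884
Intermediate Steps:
Function('o')(S, X) = Add(Mul(3, S), Mul(3, X)) (Function('o')(S, X) = Mul(-3, Mul(-1, Add(S, X))) = Mul(-3, Add(Mul(-1, S), Mul(-1, X))) = Add(Mul(3, S), Mul(3, X)))
Add(Mul(-2184, Pow(Function('o')(-20, -16), -1)), Mul(822, Pow(-2432, -1))) = Add(Mul(-2184, Pow(Add(Mul(3, -20), Mul(3, -16)), -1)), Mul(822, Pow(-2432, -1))) = Add(Mul(-2184, Pow(Add(-60, -48), -1)), Mul(822, Rational(-1, 2432))) = Add(Mul(-2184, Pow(-108, -1)), Rational(-411, 1216)) = Add(Mul(-2184, Rational(-1, 108)), Rational(-411, 1216)) = Add(Rational(182, 9), Rational(-411, 1216)) = Rational(217613, 10944)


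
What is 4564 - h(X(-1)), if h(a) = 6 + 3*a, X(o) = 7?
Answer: 4537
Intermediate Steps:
4564 - h(X(-1)) = 4564 - (6 + 3*7) = 4564 - (6 + 21) = 4564 - 1*27 = 4564 - 27 = 4537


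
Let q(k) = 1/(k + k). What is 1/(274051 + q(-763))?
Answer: 1526/418201825 ≈ 3.6490e-6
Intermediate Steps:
q(k) = 1/(2*k)
1/(274051 + q(-763)) = 1/(274051 + (½)/(-763)) = 1/(274051 + (½)*(-1/763)) = 1/(274051 - 1/1526) = 1/(418201825/1526) = 1526/418201825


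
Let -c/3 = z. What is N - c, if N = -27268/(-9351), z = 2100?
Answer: 58938568/9351 ≈ 6302.9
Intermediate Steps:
N = 27268/9351 (N = -27268*(-1/9351) = 27268/9351 ≈ 2.9160)
c = -6300 (c = -3*2100 = -6300)
N - c = 27268/9351 - 1*(-6300) = 27268/9351 + 6300 = 58938568/9351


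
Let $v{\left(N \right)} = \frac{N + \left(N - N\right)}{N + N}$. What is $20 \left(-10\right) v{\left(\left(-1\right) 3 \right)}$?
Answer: $-100$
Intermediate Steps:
$v{\left(N \right)} = \frac{1}{2}$ ($v{\left(N \right)} = \frac{N + 0}{2 N} = N \frac{1}{2 N} = \frac{1}{2}$)
$20 \left(-10\right) v{\left(\left(-1\right) 3 \right)} = 20 \left(-10\right) \frac{1}{2} = \left(-200\right) \frac{1}{2} = -100$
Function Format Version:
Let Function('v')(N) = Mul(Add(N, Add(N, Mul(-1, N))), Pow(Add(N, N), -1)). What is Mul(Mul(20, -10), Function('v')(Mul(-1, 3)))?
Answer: -100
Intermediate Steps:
Function('v')(N) = Rational(1, 2) (Function('v')(N) = Mul(Add(N, 0), Pow(Mul(2, N), -1)) = Mul(N, Mul(Rational(1, 2), Pow(N, -1))) = Rational(1, 2))
Mul(Mul(20, -10), Function('v')(Mul(-1, 3))) = Mul(Mul(20, -10), Rational(1, 2)) = Mul(-200, Rational(1, 2)) = -100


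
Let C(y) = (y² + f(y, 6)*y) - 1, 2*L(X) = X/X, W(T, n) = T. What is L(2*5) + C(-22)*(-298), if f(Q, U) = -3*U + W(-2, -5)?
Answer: -550107/2 ≈ -2.7505e+5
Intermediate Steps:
f(Q, U) = -2 - 3*U (f(Q, U) = -3*U - 2 = -2 - 3*U)
L(X) = ½ (L(X) = (X/X)/2 = (½)*1 = ½)
C(y) = -1 + y² - 20*y (C(y) = (y² + (-2 - 3*6)*y) - 1 = (y² + (-2 - 18)*y) - 1 = (y² - 20*y) - 1 = -1 + y² - 20*y)
L(2*5) + C(-22)*(-298) = ½ + (-1 + (-22)² - 20*(-22))*(-298) = ½ + (-1 + 484 + 440)*(-298) = ½ + 923*(-298) = ½ - 275054 = -550107/2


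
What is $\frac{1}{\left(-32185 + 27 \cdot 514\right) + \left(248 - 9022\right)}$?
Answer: $- \frac{1}{27081} \approx -3.6926 \cdot 10^{-5}$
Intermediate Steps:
$\frac{1}{\left(-32185 + 27 \cdot 514\right) + \left(248 - 9022\right)} = \frac{1}{\left(-32185 + 13878\right) - 8774} = \frac{1}{-18307 - 8774} = \frac{1}{-27081} = - \frac{1}{27081}$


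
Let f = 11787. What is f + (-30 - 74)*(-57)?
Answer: 17715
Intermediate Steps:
f + (-30 - 74)*(-57) = 11787 + (-30 - 74)*(-57) = 11787 - 104*(-57) = 11787 + 5928 = 17715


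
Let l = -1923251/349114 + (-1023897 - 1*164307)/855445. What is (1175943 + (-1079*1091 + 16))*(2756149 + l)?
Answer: -101243249080608730737/29864782573 ≈ -3.3901e+9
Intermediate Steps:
l = -2060054102951/298647825730 (l = -1923251*1/349114 + (-1023897 - 164307)*(1/855445) = -1923251/349114 - 1188204*1/855445 = -1923251/349114 - 1188204/855445 = -2060054102951/298647825730 ≈ -6.8979)
(1175943 + (-1079*1091 + 16))*(2756149 + l) = (1175943 + (-1079*1091 + 16))*(2756149 - 2060054102951/298647825730) = (1175943 + (-1177189 + 16))*(823115846183810819/298647825730) = (1175943 - 1177173)*(823115846183810819/298647825730) = -1230*823115846183810819/298647825730 = -101243249080608730737/29864782573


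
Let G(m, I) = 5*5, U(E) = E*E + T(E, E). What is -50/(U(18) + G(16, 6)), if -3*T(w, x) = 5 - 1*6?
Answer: -75/524 ≈ -0.14313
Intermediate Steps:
T(w, x) = 1/3 (T(w, x) = -(5 - 1*6)/3 = -(5 - 6)/3 = -1/3*(-1) = 1/3)
U(E) = 1/3 + E**2 (U(E) = E*E + 1/3 = E**2 + 1/3 = 1/3 + E**2)
G(m, I) = 25
-50/(U(18) + G(16, 6)) = -50/((1/3 + 18**2) + 25) = -50/((1/3 + 324) + 25) = -50/(973/3 + 25) = -50/1048/3 = -50*3/1048 = -75/524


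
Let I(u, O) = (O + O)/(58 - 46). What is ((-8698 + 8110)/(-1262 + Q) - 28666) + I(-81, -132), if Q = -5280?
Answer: -93838154/3271 ≈ -28688.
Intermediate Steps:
I(u, O) = O/6 (I(u, O) = (2*O)/12 = (2*O)*(1/12) = O/6)
((-8698 + 8110)/(-1262 + Q) - 28666) + I(-81, -132) = ((-8698 + 8110)/(-1262 - 5280) - 28666) + (⅙)*(-132) = (-588/(-6542) - 28666) - 22 = (-588*(-1/6542) - 28666) - 22 = (294/3271 - 28666) - 22 = -93766192/3271 - 22 = -93838154/3271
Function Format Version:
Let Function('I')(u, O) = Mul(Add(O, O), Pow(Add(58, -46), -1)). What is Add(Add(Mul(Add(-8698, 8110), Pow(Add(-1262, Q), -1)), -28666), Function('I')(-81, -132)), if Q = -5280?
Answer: Rational(-93838154, 3271) ≈ -28688.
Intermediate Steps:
Function('I')(u, O) = Mul(Rational(1, 6), O) (Function('I')(u, O) = Mul(Mul(2, O), Pow(12, -1)) = Mul(Mul(2, O), Rational(1, 12)) = Mul(Rational(1, 6), O))
Add(Add(Mul(Add(-8698, 8110), Pow(Add(-1262, Q), -1)), -28666), Function('I')(-81, -132)) = Add(Add(Mul(Add(-8698, 8110), Pow(Add(-1262, -5280), -1)), -28666), Mul(Rational(1, 6), -132)) = Add(Add(Mul(-588, Pow(-6542, -1)), -28666), -22) = Add(Add(Mul(-588, Rational(-1, 6542)), -28666), -22) = Add(Add(Rational(294, 3271), -28666), -22) = Add(Rational(-93766192, 3271), -22) = Rational(-93838154, 3271)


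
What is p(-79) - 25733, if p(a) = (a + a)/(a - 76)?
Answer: -3988457/155 ≈ -25732.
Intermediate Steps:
p(a) = 2*a/(-76 + a) (p(a) = (2*a)/(-76 + a) = 2*a/(-76 + a))
p(-79) - 25733 = 2*(-79)/(-76 - 79) - 25733 = 2*(-79)/(-155) - 25733 = 2*(-79)*(-1/155) - 25733 = 158/155 - 25733 = -3988457/155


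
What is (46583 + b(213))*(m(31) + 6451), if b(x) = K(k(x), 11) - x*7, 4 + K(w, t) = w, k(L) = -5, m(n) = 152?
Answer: 297683049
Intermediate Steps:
K(w, t) = -4 + w
b(x) = -9 - 7*x (b(x) = (-4 - 5) - x*7 = -9 - 7*x)
(46583 + b(213))*(m(31) + 6451) = (46583 + (-9 - 7*213))*(152 + 6451) = (46583 + (-9 - 1491))*6603 = (46583 - 1500)*6603 = 45083*6603 = 297683049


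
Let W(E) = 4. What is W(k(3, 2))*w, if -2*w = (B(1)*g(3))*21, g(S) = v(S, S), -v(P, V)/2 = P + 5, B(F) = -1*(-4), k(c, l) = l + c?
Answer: 2688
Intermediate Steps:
k(c, l) = c + l
B(F) = 4
v(P, V) = -10 - 2*P (v(P, V) = -2*(P + 5) = -2*(5 + P) = -10 - 2*P)
g(S) = -10 - 2*S
w = 672 (w = -4*(-10 - 2*3)*21/2 = -4*(-10 - 6)*21/2 = -4*(-16)*21/2 = -(-32)*21 = -½*(-1344) = 672)
W(k(3, 2))*w = 4*672 = 2688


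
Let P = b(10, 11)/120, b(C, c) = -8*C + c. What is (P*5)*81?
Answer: -1863/8 ≈ -232.88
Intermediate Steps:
b(C, c) = c - 8*C
P = -23/40 (P = (11 - 8*10)/120 = (11 - 80)*(1/120) = -69*1/120 = -23/40 ≈ -0.57500)
(P*5)*81 = -23/40*5*81 = -23/8*81 = -1863/8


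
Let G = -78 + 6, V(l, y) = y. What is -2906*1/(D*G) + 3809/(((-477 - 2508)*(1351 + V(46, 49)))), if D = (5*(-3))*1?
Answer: -101235731/37611000 ≈ -2.6917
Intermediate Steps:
G = -72
D = -15 (D = -15*1 = -15)
-2906*1/(D*G) + 3809/(((-477 - 2508)*(1351 + V(46, 49)))) = -2906/((-15*(-72))) + 3809/(((-477 - 2508)*(1351 + 49))) = -2906/1080 + 3809/((-2985*1400)) = -2906*1/1080 + 3809/(-4179000) = -1453/540 + 3809*(-1/4179000) = -1453/540 - 3809/4179000 = -101235731/37611000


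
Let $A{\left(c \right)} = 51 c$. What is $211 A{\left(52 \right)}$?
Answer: $559572$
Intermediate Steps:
$211 A{\left(52 \right)} = 211 \cdot 51 \cdot 52 = 211 \cdot 2652 = 559572$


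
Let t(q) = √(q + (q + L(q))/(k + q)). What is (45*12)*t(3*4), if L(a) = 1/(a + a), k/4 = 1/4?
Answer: 45*√314574/13 ≈ 1941.5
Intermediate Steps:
k = 1 (k = 4/4 = 4*(¼) = 1)
L(a) = 1/(2*a)
t(q) = √(q + (q + 1/(2*q))/(1 + q))
(45*12)*t(3*4) = (45*12)*(√2*√((1/(3*4) + 2*(3*4)*(2 + 3*4))/(1 + 3*4))/2) = 540*(√2*√((1/12 + 2*12*(2 + 12))/(1 + 12))/2) = 540*(√2*√((1/12 + 2*12*14)/13)/2) = 540*(√2*√((1/12 + 336)/13)/2) = 540*(√2*√((1/13)*(4033/12))/2) = 540*(√2*√(4033/156)/2) = 540*(√2*(√157287/78)/2) = 540*(√314574/156) = 45*√314574/13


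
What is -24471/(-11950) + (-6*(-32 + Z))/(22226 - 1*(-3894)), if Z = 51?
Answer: 31891011/15606700 ≈ 2.0434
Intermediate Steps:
-24471/(-11950) + (-6*(-32 + Z))/(22226 - 1*(-3894)) = -24471/(-11950) + (-6*(-32 + 51))/(22226 - 1*(-3894)) = -24471*(-1/11950) + (-6*19)/(22226 + 3894) = 24471/11950 - 114/26120 = 24471/11950 - 114*1/26120 = 24471/11950 - 57/13060 = 31891011/15606700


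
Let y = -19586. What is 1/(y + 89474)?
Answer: 1/69888 ≈ 1.4309e-5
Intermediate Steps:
1/(y + 89474) = 1/(-19586 + 89474) = 1/69888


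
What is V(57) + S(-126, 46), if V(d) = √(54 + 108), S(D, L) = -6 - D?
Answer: 120 + 9*√2 ≈ 132.73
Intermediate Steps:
V(d) = 9*√2 (V(d) = √162 = 9*√2)
V(57) + S(-126, 46) = 9*√2 + (-6 - 1*(-126)) = 9*√2 + (-6 + 126) = 9*√2 + 120 = 120 + 9*√2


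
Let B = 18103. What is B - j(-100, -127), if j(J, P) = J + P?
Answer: 18330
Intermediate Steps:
B - j(-100, -127) = 18103 - (-100 - 127) = 18103 - 1*(-227) = 18103 + 227 = 18330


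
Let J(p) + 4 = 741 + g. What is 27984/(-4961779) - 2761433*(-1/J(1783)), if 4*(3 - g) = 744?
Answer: 13701604766171/2748825566 ≈ 4984.5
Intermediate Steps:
g = -183 (g = 3 - 1/4*744 = 3 - 186 = -183)
J(p) = 554 (J(p) = -4 + (741 - 183) = -4 + 558 = 554)
27984/(-4961779) - 2761433*(-1/J(1783)) = 27984/(-4961779) - 2761433/((-1*554)) = 27984*(-1/4961779) - 2761433/(-554) = -27984/4961779 - 2761433*(-1/554) = -27984/4961779 + 2761433/554 = 13701604766171/2748825566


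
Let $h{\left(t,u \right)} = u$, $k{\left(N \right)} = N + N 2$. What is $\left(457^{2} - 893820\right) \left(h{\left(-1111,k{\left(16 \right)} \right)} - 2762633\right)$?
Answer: $1892290610035$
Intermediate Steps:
$k{\left(N \right)} = 3 N$ ($k{\left(N \right)} = N + 2 N = 3 N$)
$\left(457^{2} - 893820\right) \left(h{\left(-1111,k{\left(16 \right)} \right)} - 2762633\right) = \left(457^{2} - 893820\right) \left(3 \cdot 16 - 2762633\right) = \left(208849 - 893820\right) \left(48 - 2762633\right) = \left(-684971\right) \left(-2762585\right) = 1892290610035$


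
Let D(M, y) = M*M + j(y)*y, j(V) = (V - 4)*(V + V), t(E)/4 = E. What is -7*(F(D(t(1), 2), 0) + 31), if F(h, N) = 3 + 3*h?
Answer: -238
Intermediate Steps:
t(E) = 4*E
j(V) = 2*V*(-4 + V) (j(V) = (-4 + V)*(2*V) = 2*V*(-4 + V))
D(M, y) = M² + 2*y²*(-4 + y) (D(M, y) = M*M + (2*y*(-4 + y))*y = M² + 2*y²*(-4 + y))
-7*(F(D(t(1), 2), 0) + 31) = -7*((3 + 3*((4*1)² + 2*2²*(-4 + 2))) + 31) = -7*((3 + 3*(4² + 2*4*(-2))) + 31) = -7*((3 + 3*(16 - 16)) + 31) = -7*((3 + 3*0) + 31) = -7*((3 + 0) + 31) = -7*(3 + 31) = -7*34 = -238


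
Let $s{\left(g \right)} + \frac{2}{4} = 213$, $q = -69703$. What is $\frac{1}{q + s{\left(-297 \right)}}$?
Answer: $- \frac{2}{138981} \approx -1.439 \cdot 10^{-5}$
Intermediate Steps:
$s{\left(g \right)} = \frac{425}{2}$ ($s{\left(g \right)} = - \frac{1}{2} + 213 = \frac{425}{2}$)
$\frac{1}{q + s{\left(-297 \right)}} = \frac{1}{-69703 + \frac{425}{2}} = \frac{1}{- \frac{138981}{2}} = - \frac{2}{138981}$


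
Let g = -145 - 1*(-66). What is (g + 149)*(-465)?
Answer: -32550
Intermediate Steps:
g = -79 (g = -145 + 66 = -79)
(g + 149)*(-465) = (-79 + 149)*(-465) = 70*(-465) = -32550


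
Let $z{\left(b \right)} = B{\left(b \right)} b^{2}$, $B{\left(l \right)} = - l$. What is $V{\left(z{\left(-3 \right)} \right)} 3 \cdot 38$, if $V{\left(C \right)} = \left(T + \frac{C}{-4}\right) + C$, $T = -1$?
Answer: $\frac{4389}{2} \approx 2194.5$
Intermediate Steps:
$z{\left(b \right)} = - b^{3}$ ($z{\left(b \right)} = - b b^{2} = - b^{3}$)
$V{\left(C \right)} = -1 + \frac{3 C}{4}$ ($V{\left(C \right)} = \left(-1 + \frac{C}{-4}\right) + C = \left(-1 + C \left(- \frac{1}{4}\right)\right) + C = \left(-1 - \frac{C}{4}\right) + C = -1 + \frac{3 C}{4}$)
$V{\left(z{\left(-3 \right)} \right)} 3 \cdot 38 = \left(-1 + \frac{3 \left(- \left(-3\right)^{3}\right)}{4}\right) 3 \cdot 38 = \left(-1 + \frac{3 \left(\left(-1\right) \left(-27\right)\right)}{4}\right) 3 \cdot 38 = \left(-1 + \frac{3}{4} \cdot 27\right) 3 \cdot 38 = \left(-1 + \frac{81}{4}\right) 3 \cdot 38 = \frac{77}{4} \cdot 3 \cdot 38 = \frac{231}{4} \cdot 38 = \frac{4389}{2}$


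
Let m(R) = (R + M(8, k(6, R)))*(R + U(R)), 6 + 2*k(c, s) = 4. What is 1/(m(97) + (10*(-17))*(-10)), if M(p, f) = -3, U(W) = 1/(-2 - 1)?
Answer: 3/32360 ≈ 9.2707e-5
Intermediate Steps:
k(c, s) = -1 (k(c, s) = -3 + (1/2)*4 = -3 + 2 = -1)
U(W) = -1/3 (U(W) = 1/(-3) = -1/3)
m(R) = (-3 + R)*(-1/3 + R) (m(R) = (R - 3)*(R - 1/3) = (-3 + R)*(-1/3 + R))
1/(m(97) + (10*(-17))*(-10)) = 1/((1 + 97**2 - 10/3*97) + (10*(-17))*(-10)) = 1/((1 + 9409 - 970/3) - 170*(-10)) = 1/(27260/3 + 1700) = 1/(32360/3) = 3/32360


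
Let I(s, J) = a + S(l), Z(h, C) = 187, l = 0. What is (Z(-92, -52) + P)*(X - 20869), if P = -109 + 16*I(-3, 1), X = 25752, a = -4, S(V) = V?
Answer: 68362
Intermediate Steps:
I(s, J) = -4 (I(s, J) = -4 + 0 = -4)
P = -173 (P = -109 + 16*(-4) = -109 - 64 = -173)
(Z(-92, -52) + P)*(X - 20869) = (187 - 173)*(25752 - 20869) = 14*4883 = 68362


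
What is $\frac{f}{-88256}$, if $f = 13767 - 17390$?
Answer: $\frac{3623}{88256} \approx 0.041051$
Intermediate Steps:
$f = -3623$ ($f = 13767 - 17390 = -3623$)
$\frac{f}{-88256} = - \frac{3623}{-88256} = \left(-3623\right) \left(- \frac{1}{88256}\right) = \frac{3623}{88256}$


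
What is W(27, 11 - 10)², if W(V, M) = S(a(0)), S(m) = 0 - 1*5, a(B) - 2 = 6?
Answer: 25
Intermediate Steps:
a(B) = 8 (a(B) = 2 + 6 = 8)
S(m) = -5 (S(m) = 0 - 5 = -5)
W(V, M) = -5
W(27, 11 - 10)² = (-5)² = 25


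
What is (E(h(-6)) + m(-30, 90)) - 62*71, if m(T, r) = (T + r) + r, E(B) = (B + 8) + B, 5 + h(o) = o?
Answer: -4266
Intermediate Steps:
h(o) = -5 + o
E(B) = 8 + 2*B (E(B) = (8 + B) + B = 8 + 2*B)
m(T, r) = T + 2*r
(E(h(-6)) + m(-30, 90)) - 62*71 = ((8 + 2*(-5 - 6)) + (-30 + 2*90)) - 62*71 = ((8 + 2*(-11)) + (-30 + 180)) - 4402 = ((8 - 22) + 150) - 4402 = (-14 + 150) - 4402 = 136 - 4402 = -4266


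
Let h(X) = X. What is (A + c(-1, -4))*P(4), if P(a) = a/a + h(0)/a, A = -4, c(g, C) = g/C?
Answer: -15/4 ≈ -3.7500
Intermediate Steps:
P(a) = 1 (P(a) = a/a + 0/a = 1 + 0 = 1)
(A + c(-1, -4))*P(4) = (-4 - 1/(-4))*1 = (-4 - 1*(-¼))*1 = (-4 + ¼)*1 = -15/4*1 = -15/4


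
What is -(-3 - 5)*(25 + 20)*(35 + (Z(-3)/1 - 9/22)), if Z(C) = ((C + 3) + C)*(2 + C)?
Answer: 148860/11 ≈ 13533.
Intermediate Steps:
Z(C) = (2 + C)*(3 + 2*C) (Z(C) = ((3 + C) + C)*(2 + C) = (3 + 2*C)*(2 + C) = (2 + C)*(3 + 2*C))
-(-3 - 5)*(25 + 20)*(35 + (Z(-3)/1 - 9/22)) = -(-3 - 5)*(25 + 20)*(35 + ((6 + 2*(-3)² + 7*(-3))/1 - 9/22)) = -(-8*45)*(35 + ((6 + 2*9 - 21)*1 - 9*1/22)) = -(-360)*(35 + ((6 + 18 - 21)*1 - 9/22)) = -(-360)*(35 + (3*1 - 9/22)) = -(-360)*(35 + (3 - 9/22)) = -(-360)*(35 + 57/22) = -(-360)*827/22 = -1*(-148860/11) = 148860/11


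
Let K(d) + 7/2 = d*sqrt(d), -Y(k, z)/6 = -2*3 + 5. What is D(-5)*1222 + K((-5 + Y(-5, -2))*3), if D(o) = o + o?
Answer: -24447/2 + 3*sqrt(3) ≈ -12218.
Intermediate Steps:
D(o) = 2*o
Y(k, z) = 6 (Y(k, z) = -6*(-2*3 + 5) = -6*(-6 + 5) = -6*(-1) = 6)
K(d) = -7/2 + d**(3/2) (K(d) = -7/2 + d*sqrt(d) = -7/2 + d**(3/2))
D(-5)*1222 + K((-5 + Y(-5, -2))*3) = (2*(-5))*1222 + (-7/2 + ((-5 + 6)*3)**(3/2)) = -10*1222 + (-7/2 + (1*3)**(3/2)) = -12220 + (-7/2 + 3**(3/2)) = -12220 + (-7/2 + 3*sqrt(3)) = -24447/2 + 3*sqrt(3)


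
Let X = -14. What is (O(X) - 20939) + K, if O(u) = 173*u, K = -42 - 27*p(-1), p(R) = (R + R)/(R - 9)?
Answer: -117042/5 ≈ -23408.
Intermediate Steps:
p(R) = 2*R/(-9 + R) (p(R) = (2*R)/(-9 + R) = 2*R/(-9 + R))
K = -237/5 (K = -42 - 54*(-1)/(-9 - 1) = -42 - 54*(-1)/(-10) = -42 - 54*(-1)*(-1)/10 = -42 - 27*⅕ = -42 - 27/5 = -237/5 ≈ -47.400)
(O(X) - 20939) + K = (173*(-14) - 20939) - 237/5 = (-2422 - 20939) - 237/5 = -23361 - 237/5 = -117042/5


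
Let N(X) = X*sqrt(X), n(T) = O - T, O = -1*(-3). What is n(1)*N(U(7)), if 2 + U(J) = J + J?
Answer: 48*sqrt(3) ≈ 83.138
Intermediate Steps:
O = 3
U(J) = -2 + 2*J (U(J) = -2 + (J + J) = -2 + 2*J)
n(T) = 3 - T
N(X) = X**(3/2)
n(1)*N(U(7)) = (3 - 1*1)*(-2 + 2*7)**(3/2) = (3 - 1)*(-2 + 14)**(3/2) = 2*12**(3/2) = 2*(24*sqrt(3)) = 48*sqrt(3)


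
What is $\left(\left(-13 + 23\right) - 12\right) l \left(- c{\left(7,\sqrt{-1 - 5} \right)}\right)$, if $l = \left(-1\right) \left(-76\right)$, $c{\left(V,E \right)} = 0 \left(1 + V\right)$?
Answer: $0$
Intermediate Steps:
$c{\left(V,E \right)} = 0$
$l = 76$
$\left(\left(-13 + 23\right) - 12\right) l \left(- c{\left(7,\sqrt{-1 - 5} \right)}\right) = \left(\left(-13 + 23\right) - 12\right) 76 \left(\left(-1\right) 0\right) = \left(10 - 12\right) 76 \cdot 0 = \left(-2\right) 76 \cdot 0 = \left(-152\right) 0 = 0$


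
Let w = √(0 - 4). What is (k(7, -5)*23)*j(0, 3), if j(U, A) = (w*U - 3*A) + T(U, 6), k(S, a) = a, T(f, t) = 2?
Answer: 805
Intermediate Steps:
w = 2*I (w = √(-4) = 2*I ≈ 2.0*I)
j(U, A) = 2 - 3*A + 2*I*U (j(U, A) = ((2*I)*U - 3*A) + 2 = (2*I*U - 3*A) + 2 = (-3*A + 2*I*U) + 2 = 2 - 3*A + 2*I*U)
(k(7, -5)*23)*j(0, 3) = (-5*23)*(2 - 3*3 + 2*I*0) = -115*(2 - 9 + 0) = -115*(-7) = 805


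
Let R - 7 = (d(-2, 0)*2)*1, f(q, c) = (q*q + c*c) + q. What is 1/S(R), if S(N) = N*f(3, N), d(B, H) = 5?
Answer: 1/5117 ≈ 0.00019543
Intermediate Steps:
f(q, c) = q + c**2 + q**2 (f(q, c) = (q**2 + c**2) + q = (c**2 + q**2) + q = q + c**2 + q**2)
R = 17 (R = 7 + (5*2)*1 = 7 + 10*1 = 7 + 10 = 17)
S(N) = N*(12 + N**2) (S(N) = N*(3 + N**2 + 3**2) = N*(3 + N**2 + 9) = N*(12 + N**2))
1/S(R) = 1/(17*(12 + 17**2)) = 1/(17*(12 + 289)) = 1/(17*301) = 1/5117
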